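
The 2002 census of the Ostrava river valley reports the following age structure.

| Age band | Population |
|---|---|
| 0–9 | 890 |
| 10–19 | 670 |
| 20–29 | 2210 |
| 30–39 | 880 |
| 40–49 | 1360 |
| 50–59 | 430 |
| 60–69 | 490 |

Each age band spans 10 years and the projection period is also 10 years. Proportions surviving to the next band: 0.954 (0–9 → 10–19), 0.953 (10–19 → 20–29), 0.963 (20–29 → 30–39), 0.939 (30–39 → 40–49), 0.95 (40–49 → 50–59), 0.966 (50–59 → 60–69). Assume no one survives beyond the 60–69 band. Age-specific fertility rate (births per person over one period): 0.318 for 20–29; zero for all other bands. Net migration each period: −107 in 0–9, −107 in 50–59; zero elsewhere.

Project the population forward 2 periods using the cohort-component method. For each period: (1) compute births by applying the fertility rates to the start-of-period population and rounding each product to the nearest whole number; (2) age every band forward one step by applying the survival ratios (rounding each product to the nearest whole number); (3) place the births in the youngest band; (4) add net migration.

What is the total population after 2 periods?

5910

Period 1:
Births: 2210 × 0.318 = 703
10–19: 890 × 0.954 = 849
20–29: 670 × 0.953 = 639
30–39: 2210 × 0.963 = 2128
40–49: 880 × 0.939 = 826
50–59: 1360 × 0.95 = 1292
60–69: 430 × 0.966 = 415
Net migration: 0–9 − 107 → 596; 50–59 − 107 → 1185
→ [596, 849, 639, 2128, 826, 1185, 415]
Period 2:
Births: 639 × 0.318 = 203
10–19: 596 × 0.954 = 569
20–29: 849 × 0.953 = 809
30–39: 639 × 0.963 = 615
40–49: 2128 × 0.939 = 1998
50–59: 826 × 0.95 = 785
60–69: 1185 × 0.966 = 1145
Net migration: 0–9 − 107 → 96; 50–59 − 107 → 678
→ [96, 569, 809, 615, 1998, 678, 1145]
Total after period 2: 96 + 569 + 809 + 615 + 1998 + 678 + 1145 = 5910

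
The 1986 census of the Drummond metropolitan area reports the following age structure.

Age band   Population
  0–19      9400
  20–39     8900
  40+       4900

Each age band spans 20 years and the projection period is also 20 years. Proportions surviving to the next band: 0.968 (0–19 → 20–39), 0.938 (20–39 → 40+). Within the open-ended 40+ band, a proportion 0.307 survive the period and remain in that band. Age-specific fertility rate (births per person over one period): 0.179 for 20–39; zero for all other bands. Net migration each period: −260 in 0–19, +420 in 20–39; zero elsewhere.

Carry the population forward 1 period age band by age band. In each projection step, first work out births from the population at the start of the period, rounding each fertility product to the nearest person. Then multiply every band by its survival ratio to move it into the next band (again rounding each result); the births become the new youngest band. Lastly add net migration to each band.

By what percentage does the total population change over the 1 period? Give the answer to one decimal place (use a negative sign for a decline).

-10.8

[period 1]
Births: 8900 × 0.179 = 1593
20–39: 9400 × 0.968 = 9099
40+: 8900 × 0.938 + 4900 × 0.307 = 8348 + 1504 = 9852
Net migration: 0–19 − 260 → 1333; 20–39 + 420 → 9519
→ [1333, 9519, 9852]
Total: 23200 → 20704; change = -2496; percentage change = -10.8%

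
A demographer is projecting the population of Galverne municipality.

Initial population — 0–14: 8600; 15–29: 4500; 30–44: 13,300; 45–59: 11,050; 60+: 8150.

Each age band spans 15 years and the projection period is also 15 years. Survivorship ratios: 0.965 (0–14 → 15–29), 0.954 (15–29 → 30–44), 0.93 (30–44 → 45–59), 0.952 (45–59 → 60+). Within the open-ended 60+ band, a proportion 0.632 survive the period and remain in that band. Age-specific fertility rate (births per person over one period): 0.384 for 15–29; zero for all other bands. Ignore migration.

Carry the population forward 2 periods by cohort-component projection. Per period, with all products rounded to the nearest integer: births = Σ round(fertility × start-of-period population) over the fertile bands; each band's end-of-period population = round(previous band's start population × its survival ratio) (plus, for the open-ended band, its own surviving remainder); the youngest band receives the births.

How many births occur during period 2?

After projecting period 1:
Births: 4500 × 0.384 = 1728
15–29: 8600 × 0.965 = 8299
30–44: 4500 × 0.954 = 4293
45–59: 13300 × 0.93 = 12369
60+: 11050 × 0.952 + 8150 × 0.632 = 10520 + 5151 = 15671
Giving 1728 / 8299 / 4293 / 12369 / 15671.
After projecting period 2:
Births: 8299 × 0.384 = 3187
15–29: 1728 × 0.965 = 1668
30–44: 8299 × 0.954 = 7917
45–59: 4293 × 0.93 = 3992
60+: 12369 × 0.952 + 15671 × 0.632 = 11775 + 9904 = 21679
Giving 3187 / 1668 / 7917 / 3992 / 21679.

3187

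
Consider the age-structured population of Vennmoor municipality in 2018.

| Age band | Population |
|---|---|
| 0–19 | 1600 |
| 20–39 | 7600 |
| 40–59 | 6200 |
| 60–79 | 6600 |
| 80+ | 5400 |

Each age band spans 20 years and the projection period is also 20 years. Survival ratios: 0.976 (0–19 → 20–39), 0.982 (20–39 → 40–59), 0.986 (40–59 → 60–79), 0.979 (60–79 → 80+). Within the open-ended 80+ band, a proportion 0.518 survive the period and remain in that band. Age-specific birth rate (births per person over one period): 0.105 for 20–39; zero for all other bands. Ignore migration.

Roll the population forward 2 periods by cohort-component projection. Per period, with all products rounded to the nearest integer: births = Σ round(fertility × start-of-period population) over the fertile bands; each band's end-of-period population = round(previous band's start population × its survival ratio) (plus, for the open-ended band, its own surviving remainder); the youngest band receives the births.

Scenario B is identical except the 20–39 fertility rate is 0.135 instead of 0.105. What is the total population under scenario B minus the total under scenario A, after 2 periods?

269

(Groups numbered youngest = 1 to oldest = 5.)
After projecting period 1:
Births: 7600 × 0.105 = 798
Group 2: 1600 × 0.976 = 1562
Group 3: 7600 × 0.982 = 7463
Group 4: 6200 × 0.986 = 6113
Group 5: 6600 × 0.979 + 5400 × 0.518 = 6461 + 2797 = 9258
End of period: [798, 1562, 7463, 6113, 9258]
After projecting period 2:
Births: 1562 × 0.105 = 164
Group 2: 798 × 0.976 = 779
Group 3: 1562 × 0.982 = 1534
Group 4: 7463 × 0.986 = 7359
Group 5: 6113 × 0.979 + 9258 × 0.518 = 5985 + 4796 = 10781
End of period: [164, 779, 1534, 7359, 10781]
Scenario A total after 2 periods: 20617
Scenario B projection —
After projecting period 1:
Births: 7600 × 0.135 = 1026
Group 2: 1600 × 0.976 = 1562
Group 3: 7600 × 0.982 = 7463
Group 4: 6200 × 0.986 = 6113
Group 5: 6600 × 0.979 + 5400 × 0.518 = 6461 + 2797 = 9258
End of period: [1026, 1562, 7463, 6113, 9258]
After projecting period 2:
Births: 1562 × 0.135 = 211
Group 2: 1026 × 0.976 = 1001
Group 3: 1562 × 0.982 = 1534
Group 4: 7463 × 0.986 = 7359
Group 5: 6113 × 0.979 + 9258 × 0.518 = 5985 + 4796 = 10781
End of period: [211, 1001, 1534, 7359, 10781]
Scenario B total after 2 periods: 20886
Difference B − A = 20886 − 20617 = 269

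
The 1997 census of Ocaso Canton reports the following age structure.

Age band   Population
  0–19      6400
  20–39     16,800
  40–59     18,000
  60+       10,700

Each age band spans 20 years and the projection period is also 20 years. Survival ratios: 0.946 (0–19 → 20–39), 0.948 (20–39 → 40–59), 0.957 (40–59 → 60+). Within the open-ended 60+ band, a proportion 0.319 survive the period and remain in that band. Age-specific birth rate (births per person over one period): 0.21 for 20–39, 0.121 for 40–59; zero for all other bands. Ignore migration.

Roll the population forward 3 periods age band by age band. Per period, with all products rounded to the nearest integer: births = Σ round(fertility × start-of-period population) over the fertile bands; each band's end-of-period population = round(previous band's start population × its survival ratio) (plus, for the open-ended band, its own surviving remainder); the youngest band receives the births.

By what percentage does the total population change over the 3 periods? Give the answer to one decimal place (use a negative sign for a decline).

Call the groups 1 to 4, youngest first.
Period 1:
Births: 16800 × 0.21 = 3528 ; 18000 × 0.121 = 2178 — total 5706
Group 2: 6400 × 0.946 = 6054
Group 3: 16800 × 0.948 = 15926
Group 4: 18000 × 0.957 + 10700 × 0.319 = 17226 + 3413 = 20639
→ [5706, 6054, 15926, 20639]
Period 2:
Births: 6054 × 0.21 = 1271 ; 15926 × 0.121 = 1927 — total 3198
Group 2: 5706 × 0.946 = 5398
Group 3: 6054 × 0.948 = 5739
Group 4: 15926 × 0.957 + 20639 × 0.319 = 15241 + 6584 = 21825
→ [3198, 5398, 5739, 21825]
Period 3:
Births: 5398 × 0.21 = 1134 ; 5739 × 0.121 = 694 — total 1828
Group 2: 3198 × 0.946 = 3025
Group 3: 5398 × 0.948 = 5117
Group 4: 5739 × 0.957 + 21825 × 0.319 = 5492 + 6962 = 12454
→ [1828, 3025, 5117, 12454]
Total: 51900 → 22424; change = -29476; percentage change = -56.8%

-56.8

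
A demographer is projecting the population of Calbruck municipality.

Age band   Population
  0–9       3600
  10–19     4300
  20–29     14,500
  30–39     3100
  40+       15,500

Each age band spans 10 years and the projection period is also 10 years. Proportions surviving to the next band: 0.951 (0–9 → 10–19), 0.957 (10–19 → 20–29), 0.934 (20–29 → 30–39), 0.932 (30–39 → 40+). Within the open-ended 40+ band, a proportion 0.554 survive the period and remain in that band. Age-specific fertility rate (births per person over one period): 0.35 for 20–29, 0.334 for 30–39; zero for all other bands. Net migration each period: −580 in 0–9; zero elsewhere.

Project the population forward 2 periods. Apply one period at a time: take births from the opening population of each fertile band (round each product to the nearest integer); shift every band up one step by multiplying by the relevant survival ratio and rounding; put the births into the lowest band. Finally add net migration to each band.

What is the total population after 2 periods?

Let group 1 be 0–9 through group 5 = 40+.
[period 1]
Births: 14500 * 0.35 = 5075, 3100 * 0.334 = 1035 ⇒ total 6110
Group 2: 3600 * 0.951 = 3424
Group 3: 4300 * 0.957 = 4115
Group 4: 14500 * 0.934 = 13543
Group 5: 3100 * 0.932 + 15500 * 0.554 = 2889 + 8587 = 11476
Net migration: Group 1 − 580 → 5530
Giving 5530 / 3424 / 4115 / 13543 / 11476.
[period 2]
Births: 4115 * 0.35 = 1440, 13543 * 0.334 = 4523 ⇒ total 5963
Group 2: 5530 * 0.951 = 5259
Group 3: 3424 * 0.957 = 3277
Group 4: 4115 * 0.934 = 3843
Group 5: 13543 * 0.932 + 11476 * 0.554 = 12622 + 6358 = 18980
Net migration: Group 1 − 580 → 5383
Giving 5383 / 5259 / 3277 / 3843 / 18980.
Total after period 2: 5383 + 5259 + 3277 + 3843 + 18980 = 36742

36742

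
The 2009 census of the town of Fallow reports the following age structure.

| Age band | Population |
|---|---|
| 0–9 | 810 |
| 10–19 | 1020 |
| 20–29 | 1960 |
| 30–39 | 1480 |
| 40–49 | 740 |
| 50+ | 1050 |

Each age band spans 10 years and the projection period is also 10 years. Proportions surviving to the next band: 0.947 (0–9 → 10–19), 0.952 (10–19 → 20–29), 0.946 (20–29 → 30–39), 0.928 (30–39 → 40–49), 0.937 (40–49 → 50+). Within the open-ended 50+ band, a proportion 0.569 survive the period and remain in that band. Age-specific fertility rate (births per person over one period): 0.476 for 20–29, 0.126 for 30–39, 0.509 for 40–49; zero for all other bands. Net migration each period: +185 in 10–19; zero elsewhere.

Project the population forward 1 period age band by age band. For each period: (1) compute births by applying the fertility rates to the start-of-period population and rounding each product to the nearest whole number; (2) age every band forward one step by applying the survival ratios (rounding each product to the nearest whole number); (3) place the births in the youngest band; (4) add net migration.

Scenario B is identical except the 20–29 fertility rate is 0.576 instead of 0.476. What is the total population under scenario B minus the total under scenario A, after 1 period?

Call the groups 1 to 6, youngest first.
[period 1]
Births: 1960 * 0.476 = 933, 1480 * 0.126 = 186, 740 * 0.509 = 377 → total 1496
Group 2: 810 * 0.947 = 767
Group 3: 1020 * 0.952 = 971
Group 4: 1960 * 0.946 = 1854
Group 5: 1480 * 0.928 = 1373
Group 6: 740 * 0.937 + 1050 * 0.569 = 693 + 597 = 1290
Net migration: Group 2 + 185 → 952
Giving 1496 / 952 / 971 / 1854 / 1373 / 1290.
Scenario A total after 1 period: 7936
Scenario B projection —
[period 1]
Births: 1960 * 0.576 = 1129, 1480 * 0.126 = 186, 740 * 0.509 = 377 → total 1692
Group 2: 810 * 0.947 = 767
Group 3: 1020 * 0.952 = 971
Group 4: 1960 * 0.946 = 1854
Group 5: 1480 * 0.928 = 1373
Group 6: 740 * 0.937 + 1050 * 0.569 = 693 + 597 = 1290
Net migration: Group 2 + 185 → 952
Giving 1692 / 952 / 971 / 1854 / 1373 / 1290.
Scenario B total after 1 period: 8132
Difference B − A = 8132 − 7936 = 196

196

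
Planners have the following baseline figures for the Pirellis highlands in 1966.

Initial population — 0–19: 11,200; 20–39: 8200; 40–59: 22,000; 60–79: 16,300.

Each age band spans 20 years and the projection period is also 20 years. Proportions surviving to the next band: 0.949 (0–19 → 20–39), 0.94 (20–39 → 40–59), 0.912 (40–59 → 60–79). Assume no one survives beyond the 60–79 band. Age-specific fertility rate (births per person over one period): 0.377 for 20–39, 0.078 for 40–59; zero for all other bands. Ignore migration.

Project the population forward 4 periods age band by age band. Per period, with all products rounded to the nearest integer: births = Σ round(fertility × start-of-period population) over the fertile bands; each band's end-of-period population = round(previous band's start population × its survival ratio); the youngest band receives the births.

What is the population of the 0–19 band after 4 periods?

1983

Numbering the groups 1..4 from youngest to oldest:
Period 1.
Births: 8200 × 0.377 = 3091 ; 22000 × 0.078 = 1716 → 4807
Group 2: 11200 × 0.949 = 10629
Group 3: 8200 × 0.94 = 7708
Group 4: 22000 × 0.912 = 20064
Giving 4807 / 10629 / 7708 / 20064.
Period 2.
Births: 10629 × 0.377 = 4007 ; 7708 × 0.078 = 601 → 4608
Group 2: 4807 × 0.949 = 4562
Group 3: 10629 × 0.94 = 9991
Group 4: 7708 × 0.912 = 7030
Giving 4608 / 4562 / 9991 / 7030.
Period 3.
Births: 4562 × 0.377 = 1720 ; 9991 × 0.078 = 779 → 2499
Group 2: 4608 × 0.949 = 4373
Group 3: 4562 × 0.94 = 4288
Group 4: 9991 × 0.912 = 9112
Giving 2499 / 4373 / 4288 / 9112.
Period 4.
Births: 4373 × 0.377 = 1649 ; 4288 × 0.078 = 334 → 1983
Group 2: 2499 × 0.949 = 2372
Group 3: 4373 × 0.94 = 4111
Group 4: 4288 × 0.912 = 3911
Giving 1983 / 2372 / 4111 / 3911.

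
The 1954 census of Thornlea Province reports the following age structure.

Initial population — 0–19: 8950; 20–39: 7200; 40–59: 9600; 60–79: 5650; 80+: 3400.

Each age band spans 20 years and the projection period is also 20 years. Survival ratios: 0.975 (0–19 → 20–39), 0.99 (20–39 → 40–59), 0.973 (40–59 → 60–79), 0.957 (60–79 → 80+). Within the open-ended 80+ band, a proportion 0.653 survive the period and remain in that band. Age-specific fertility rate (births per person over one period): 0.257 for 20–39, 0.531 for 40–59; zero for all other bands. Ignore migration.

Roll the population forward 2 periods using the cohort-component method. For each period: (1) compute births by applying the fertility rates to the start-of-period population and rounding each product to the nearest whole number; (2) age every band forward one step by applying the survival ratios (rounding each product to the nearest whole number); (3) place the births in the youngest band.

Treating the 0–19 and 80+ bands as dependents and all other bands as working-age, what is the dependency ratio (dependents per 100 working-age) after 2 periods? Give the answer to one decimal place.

89.3

— Period 1 —
Births: 7200 * 0.257 = 1850, 9600 * 0.531 = 5098 → 6948
20–39: 8950 * 0.975 = 8726
40–59: 7200 * 0.99 = 7128
60–79: 9600 * 0.973 = 9341
80+: 5650 * 0.957 + 3400 * 0.653 = 5407 + 2220 = 7627
Population now: 0–19=6948, 20–39=8726, 40–59=7128, 60–79=9341, 80+=7627
— Period 2 —
Births: 8726 * 0.257 = 2243, 7128 * 0.531 = 3785 → 6028
20–39: 6948 * 0.975 = 6774
40–59: 8726 * 0.99 = 8639
60–79: 7128 * 0.973 = 6936
80+: 9341 * 0.957 + 7627 * 0.653 = 8939 + 4980 = 13919
Population now: 0–19=6028, 20–39=6774, 40–59=8639, 60–79=6936, 80+=13919
Dependents (band 0–19 + band 80+) = 6028 + 13919 = 19947; working-age = 22349; ratio = 19947/22349 × 100 = 89.3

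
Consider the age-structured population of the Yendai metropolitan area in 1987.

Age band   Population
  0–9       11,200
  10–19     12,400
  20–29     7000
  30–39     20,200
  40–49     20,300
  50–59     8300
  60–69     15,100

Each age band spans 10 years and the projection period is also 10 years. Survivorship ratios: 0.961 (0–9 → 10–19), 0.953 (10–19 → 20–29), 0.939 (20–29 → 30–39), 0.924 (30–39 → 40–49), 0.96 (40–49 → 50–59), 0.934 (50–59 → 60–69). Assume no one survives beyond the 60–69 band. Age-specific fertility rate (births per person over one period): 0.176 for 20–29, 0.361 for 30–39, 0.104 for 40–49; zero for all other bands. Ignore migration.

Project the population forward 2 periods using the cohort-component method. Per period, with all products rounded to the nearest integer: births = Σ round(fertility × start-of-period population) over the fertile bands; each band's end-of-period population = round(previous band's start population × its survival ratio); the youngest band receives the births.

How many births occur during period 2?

Call the groups 1 to 7, youngest first.
Period 1:
Births: 7000 × 0.176 = 1232, 20200 × 0.361 = 7292, 20300 × 0.104 = 2111 → total 10635
Group 2: 11200 × 0.961 = 10763
Group 3: 12400 × 0.953 = 11817
Group 4: 7000 × 0.939 = 6573
Group 5: 20200 × 0.924 = 18665
Group 6: 20300 × 0.96 = 19488
Group 7: 8300 × 0.934 = 7752
Population now: 0–9=10635, 10–19=10763, 20–29=11817, 30–39=6573, 40–49=18665, 50–59=19488, 60–69=7752
Period 2:
Births: 11817 × 0.176 = 2080, 6573 × 0.361 = 2373, 18665 × 0.104 = 1941 → total 6394
Group 2: 10635 × 0.961 = 10220
Group 3: 10763 × 0.953 = 10257
Group 4: 11817 × 0.939 = 11096
Group 5: 6573 × 0.924 = 6073
Group 6: 18665 × 0.96 = 17918
Group 7: 19488 × 0.934 = 18202
Population now: 0–9=6394, 10–19=10220, 20–29=10257, 30–39=11096, 40–49=6073, 50–59=17918, 60–69=18202

6394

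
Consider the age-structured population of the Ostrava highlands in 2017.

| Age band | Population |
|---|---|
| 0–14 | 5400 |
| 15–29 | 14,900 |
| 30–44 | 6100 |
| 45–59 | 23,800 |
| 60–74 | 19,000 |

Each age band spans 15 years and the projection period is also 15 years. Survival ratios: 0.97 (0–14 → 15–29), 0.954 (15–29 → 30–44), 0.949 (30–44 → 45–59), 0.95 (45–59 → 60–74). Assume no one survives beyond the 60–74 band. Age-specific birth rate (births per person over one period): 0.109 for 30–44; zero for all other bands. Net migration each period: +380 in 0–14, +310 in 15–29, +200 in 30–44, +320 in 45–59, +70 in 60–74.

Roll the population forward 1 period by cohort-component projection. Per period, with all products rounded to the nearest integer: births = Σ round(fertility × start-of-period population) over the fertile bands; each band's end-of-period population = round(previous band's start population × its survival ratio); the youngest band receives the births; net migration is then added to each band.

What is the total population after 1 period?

After projecting period 1:
Births: 6100 × 0.109 = 665
15–29: 5400 × 0.97 = 5238
30–44: 14900 × 0.954 = 14215
45–59: 6100 × 0.949 = 5789
60–74: 23800 × 0.95 = 22610
Net migration: 0–14 + 380 → 1045; 15–29 + 310 → 5548; 30–44 + 200 → 14415; 45–59 + 320 → 6109; 60–74 + 70 → 22680
Giving 1045 / 5548 / 14415 / 6109 / 22680.
Total after period 1: 1045 + 5548 + 14415 + 6109 + 22680 = 49797

49797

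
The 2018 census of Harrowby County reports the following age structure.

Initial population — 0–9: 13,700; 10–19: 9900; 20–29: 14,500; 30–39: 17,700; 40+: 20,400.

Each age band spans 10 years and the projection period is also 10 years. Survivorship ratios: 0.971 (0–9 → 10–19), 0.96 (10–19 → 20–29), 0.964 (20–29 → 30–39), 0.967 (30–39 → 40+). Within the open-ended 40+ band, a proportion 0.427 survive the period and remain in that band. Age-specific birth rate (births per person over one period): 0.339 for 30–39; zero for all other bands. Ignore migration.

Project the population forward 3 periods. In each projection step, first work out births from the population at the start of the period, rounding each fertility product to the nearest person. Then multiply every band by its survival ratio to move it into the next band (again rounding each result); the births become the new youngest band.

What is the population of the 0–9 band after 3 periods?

Let group 1 be 0–9 through group 5 = 40+.
Period 1:
Births: 17700 × 0.339 = 6000
Group 2: 13700 × 0.971 = 13303
Group 3: 9900 × 0.96 = 9504
Group 4: 14500 × 0.964 = 13978
Group 5: 17700 × 0.967 + 20400 × 0.427 = 17116 + 8711 = 25827
Population now: 0–9=6000, 10–19=13303, 20–29=9504, 30–39=13978, 40+=25827
Period 2:
Births: 13978 × 0.339 = 4739
Group 2: 6000 × 0.971 = 5826
Group 3: 13303 × 0.96 = 12771
Group 4: 9504 × 0.964 = 9162
Group 5: 13978 × 0.967 + 25827 × 0.427 = 13517 + 11028 = 24545
Population now: 0–9=4739, 10–19=5826, 20–29=12771, 30–39=9162, 40+=24545
Period 3:
Births: 9162 × 0.339 = 3106
Group 2: 4739 × 0.971 = 4602
Group 3: 5826 × 0.96 = 5593
Group 4: 12771 × 0.964 = 12311
Group 5: 9162 × 0.967 + 24545 × 0.427 = 8860 + 10481 = 19341
Population now: 0–9=3106, 10–19=4602, 20–29=5593, 30–39=12311, 40+=19341

3106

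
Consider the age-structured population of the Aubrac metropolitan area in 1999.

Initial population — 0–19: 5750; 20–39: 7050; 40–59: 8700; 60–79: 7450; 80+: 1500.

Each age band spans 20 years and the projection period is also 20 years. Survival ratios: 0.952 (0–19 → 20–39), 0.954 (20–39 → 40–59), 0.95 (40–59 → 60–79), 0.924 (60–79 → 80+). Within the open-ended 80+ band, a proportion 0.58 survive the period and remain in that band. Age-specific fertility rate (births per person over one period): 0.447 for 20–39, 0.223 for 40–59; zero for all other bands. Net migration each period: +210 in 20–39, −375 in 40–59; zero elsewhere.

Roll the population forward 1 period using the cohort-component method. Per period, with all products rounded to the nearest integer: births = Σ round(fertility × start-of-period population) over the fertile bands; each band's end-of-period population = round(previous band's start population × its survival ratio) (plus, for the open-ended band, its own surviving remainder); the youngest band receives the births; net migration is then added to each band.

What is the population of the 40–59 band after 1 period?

6351

Let group 1 be 0–19 through group 5 = 80+.
— Period 1 —
Births: 7050 × 0.447 = 3151 ; 8700 × 0.223 = 1940 — total 5091
Group 2: 5750 × 0.952 = 5474
Group 3: 7050 × 0.954 = 6726
Group 4: 8700 × 0.95 = 8265
Group 5: 7450 × 0.924 + 1500 × 0.58 = 6884 + 870 = 7754
Net migration: Group 2 + 210 → 5684; Group 3 − 375 → 6351
Giving 5091 / 5684 / 6351 / 8265 / 7754.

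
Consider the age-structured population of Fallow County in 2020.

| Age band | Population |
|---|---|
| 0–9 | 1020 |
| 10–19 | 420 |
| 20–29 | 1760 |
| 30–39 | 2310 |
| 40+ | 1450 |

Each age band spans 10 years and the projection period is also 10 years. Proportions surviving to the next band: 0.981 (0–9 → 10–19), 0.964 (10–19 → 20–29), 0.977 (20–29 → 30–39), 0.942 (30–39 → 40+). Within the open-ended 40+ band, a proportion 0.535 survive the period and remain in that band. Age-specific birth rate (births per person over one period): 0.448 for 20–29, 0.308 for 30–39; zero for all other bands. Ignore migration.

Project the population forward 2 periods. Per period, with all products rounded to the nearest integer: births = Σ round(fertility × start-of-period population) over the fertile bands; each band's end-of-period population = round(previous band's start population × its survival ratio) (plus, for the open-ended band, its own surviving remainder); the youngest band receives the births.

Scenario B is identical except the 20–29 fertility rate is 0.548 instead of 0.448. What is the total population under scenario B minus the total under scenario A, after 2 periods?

213

Period 1:
Births: 1760 × 0.448 = 788  |  2310 × 0.308 = 711 ⇒ total 1499
10–19: 1020 × 0.981 = 1001
20–29: 420 × 0.964 = 405
30–39: 1760 × 0.977 = 1720
40+: 2310 × 0.942 + 1450 × 0.535 = 2176 + 776 = 2952
Giving 1499 / 1001 / 405 / 1720 / 2952.
Period 2:
Births: 405 × 0.448 = 181  |  1720 × 0.308 = 530 ⇒ total 711
10–19: 1499 × 0.981 = 1471
20–29: 1001 × 0.964 = 965
30–39: 405 × 0.977 = 396
40+: 1720 × 0.942 + 2952 × 0.535 = 1620 + 1579 = 3199
Giving 711 / 1471 / 965 / 396 / 3199.
Scenario A total after 2 periods: 6742
Scenario B projection —
Period 1:
Births: 1760 × 0.548 = 964  |  2310 × 0.308 = 711 ⇒ total 1675
10–19: 1020 × 0.981 = 1001
20–29: 420 × 0.964 = 405
30–39: 1760 × 0.977 = 1720
40+: 2310 × 0.942 + 1450 × 0.535 = 2176 + 776 = 2952
Giving 1675 / 1001 / 405 / 1720 / 2952.
Period 2:
Births: 405 × 0.548 = 222  |  1720 × 0.308 = 530 ⇒ total 752
10–19: 1675 × 0.981 = 1643
20–29: 1001 × 0.964 = 965
30–39: 405 × 0.977 = 396
40+: 1720 × 0.942 + 2952 × 0.535 = 1620 + 1579 = 3199
Giving 752 / 1643 / 965 / 396 / 3199.
Scenario B total after 2 periods: 6955
Difference B − A = 6955 − 6742 = 213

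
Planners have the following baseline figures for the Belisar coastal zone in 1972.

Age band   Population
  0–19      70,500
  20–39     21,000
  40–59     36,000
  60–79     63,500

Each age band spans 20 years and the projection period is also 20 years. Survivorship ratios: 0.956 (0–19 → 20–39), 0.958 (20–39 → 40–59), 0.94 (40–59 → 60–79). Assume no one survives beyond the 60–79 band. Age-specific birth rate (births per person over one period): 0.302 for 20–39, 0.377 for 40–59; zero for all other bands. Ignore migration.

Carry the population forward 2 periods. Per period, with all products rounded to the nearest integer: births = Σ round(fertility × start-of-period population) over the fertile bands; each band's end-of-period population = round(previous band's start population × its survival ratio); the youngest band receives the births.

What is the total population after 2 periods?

— Period 1 —
Births: 21000 × 0.302 = 6342 ; 36000 × 0.377 = 13572 → total 19914
20–39: 70500 × 0.956 = 67398
40–59: 21000 × 0.958 = 20118
60–79: 36000 × 0.94 = 33840
→ [19914, 67398, 20118, 33840]
— Period 2 —
Births: 67398 × 0.302 = 20354 ; 20118 × 0.377 = 7584 → total 27938
20–39: 19914 × 0.956 = 19038
40–59: 67398 × 0.958 = 64567
60–79: 20118 × 0.94 = 18911
→ [27938, 19038, 64567, 18911]
Total after period 2: 27938 + 19038 + 64567 + 18911 = 130454

130454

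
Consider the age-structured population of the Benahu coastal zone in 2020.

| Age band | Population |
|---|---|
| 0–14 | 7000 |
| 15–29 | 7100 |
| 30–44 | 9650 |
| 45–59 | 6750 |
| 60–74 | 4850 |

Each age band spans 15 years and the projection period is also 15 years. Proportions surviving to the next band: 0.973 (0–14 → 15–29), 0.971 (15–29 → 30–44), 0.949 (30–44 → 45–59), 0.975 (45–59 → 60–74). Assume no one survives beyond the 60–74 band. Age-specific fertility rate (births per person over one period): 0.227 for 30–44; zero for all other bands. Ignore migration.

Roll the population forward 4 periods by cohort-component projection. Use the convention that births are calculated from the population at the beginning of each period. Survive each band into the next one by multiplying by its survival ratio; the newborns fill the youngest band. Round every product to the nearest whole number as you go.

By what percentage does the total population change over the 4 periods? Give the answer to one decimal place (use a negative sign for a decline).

Call the groups 1 to 5, youngest first.
— Period 1 —
Births: 9650 * 0.227 = 2191
Group 2: 7000 * 0.973 = 6811
Group 3: 7100 * 0.971 = 6894
Group 4: 9650 * 0.949 = 9158
Group 5: 6750 * 0.975 = 6581
End of period: [2191, 6811, 6894, 9158, 6581]
— Period 2 —
Births: 6894 * 0.227 = 1565
Group 2: 2191 * 0.973 = 2132
Group 3: 6811 * 0.971 = 6613
Group 4: 6894 * 0.949 = 6542
Group 5: 9158 * 0.975 = 8929
End of period: [1565, 2132, 6613, 6542, 8929]
— Period 3 —
Births: 6613 * 0.227 = 1501
Group 2: 1565 * 0.973 = 1523
Group 3: 2132 * 0.971 = 2070
Group 4: 6613 * 0.949 = 6276
Group 5: 6542 * 0.975 = 6378
End of period: [1501, 1523, 2070, 6276, 6378]
— Period 4 —
Births: 2070 * 0.227 = 470
Group 2: 1501 * 0.973 = 1460
Group 3: 1523 * 0.971 = 1479
Group 4: 2070 * 0.949 = 1964
Group 5: 6276 * 0.975 = 6119
End of period: [470, 1460, 1479, 1964, 6119]
Total: 35350 → 11492; change = -23858; percentage change = -67.5%

-67.5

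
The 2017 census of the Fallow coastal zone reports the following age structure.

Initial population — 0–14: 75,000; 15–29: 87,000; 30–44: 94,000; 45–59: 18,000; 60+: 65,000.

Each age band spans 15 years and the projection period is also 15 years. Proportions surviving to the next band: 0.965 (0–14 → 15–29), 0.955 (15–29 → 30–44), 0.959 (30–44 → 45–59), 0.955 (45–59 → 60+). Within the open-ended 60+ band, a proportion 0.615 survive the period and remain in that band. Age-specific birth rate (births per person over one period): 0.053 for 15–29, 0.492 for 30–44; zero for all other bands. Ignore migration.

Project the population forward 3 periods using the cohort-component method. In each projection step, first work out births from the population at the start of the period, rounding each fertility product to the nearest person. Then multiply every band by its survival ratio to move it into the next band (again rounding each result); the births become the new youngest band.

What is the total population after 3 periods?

343569

After projecting period 1:
Births: 87000 × 0.053 = 4611  |  94000 × 0.492 = 46248 → 50859
15–29: 75000 × 0.965 = 72375
30–44: 87000 × 0.955 = 83085
45–59: 94000 × 0.959 = 90146
60+: 18000 × 0.955 + 65000 × 0.615 = 17190 + 39975 = 57165
Population now: 0–14=50859, 15–29=72375, 30–44=83085, 45–59=90146, 60+=57165
After projecting period 2:
Births: 72375 × 0.053 = 3836  |  83085 × 0.492 = 40878 → 44714
15–29: 50859 × 0.965 = 49079
30–44: 72375 × 0.955 = 69118
45–59: 83085 × 0.959 = 79679
60+: 90146 × 0.955 + 57165 × 0.615 = 86089 + 35156 = 121245
Population now: 0–14=44714, 15–29=49079, 30–44=69118, 45–59=79679, 60+=121245
After projecting period 3:
Births: 49079 × 0.053 = 2601  |  69118 × 0.492 = 34006 → 36607
15–29: 44714 × 0.965 = 43149
30–44: 49079 × 0.955 = 46870
45–59: 69118 × 0.959 = 66284
60+: 79679 × 0.955 + 121245 × 0.615 = 76093 + 74566 = 150659
Population now: 0–14=36607, 15–29=43149, 30–44=46870, 45–59=66284, 60+=150659
Total after period 3: 36607 + 43149 + 46870 + 66284 + 150659 = 343569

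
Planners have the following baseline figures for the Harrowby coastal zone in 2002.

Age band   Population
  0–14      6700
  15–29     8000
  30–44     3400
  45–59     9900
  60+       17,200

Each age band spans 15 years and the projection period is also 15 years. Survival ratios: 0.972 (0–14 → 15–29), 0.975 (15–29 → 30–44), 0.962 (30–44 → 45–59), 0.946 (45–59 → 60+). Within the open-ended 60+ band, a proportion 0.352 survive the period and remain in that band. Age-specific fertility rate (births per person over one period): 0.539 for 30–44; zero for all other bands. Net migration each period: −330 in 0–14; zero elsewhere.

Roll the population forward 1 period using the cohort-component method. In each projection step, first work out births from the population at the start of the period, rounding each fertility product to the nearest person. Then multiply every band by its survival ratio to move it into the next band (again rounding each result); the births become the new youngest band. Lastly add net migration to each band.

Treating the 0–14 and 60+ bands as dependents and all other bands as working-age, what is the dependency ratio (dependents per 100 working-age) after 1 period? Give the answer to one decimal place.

Numbering the bands 1..5 from youngest to oldest:
— Period 1 —
Births: 3400 × 0.539 = 1833
Band 2: 6700 × 0.972 = 6512
Band 3: 8000 × 0.975 = 7800
Band 4: 3400 × 0.962 = 3271
Band 5: 9900 × 0.946 + 17200 × 0.352 = 9365 + 6054 = 15419
Net migration: Band 1 − 330 → 1503
→ [1503, 6512, 7800, 3271, 15419]
Dependents (band 0–14 + band 60+) = 1503 + 15419 = 16922; working-age = 17583; ratio = 16922/17583 × 100 = 96.2

96.2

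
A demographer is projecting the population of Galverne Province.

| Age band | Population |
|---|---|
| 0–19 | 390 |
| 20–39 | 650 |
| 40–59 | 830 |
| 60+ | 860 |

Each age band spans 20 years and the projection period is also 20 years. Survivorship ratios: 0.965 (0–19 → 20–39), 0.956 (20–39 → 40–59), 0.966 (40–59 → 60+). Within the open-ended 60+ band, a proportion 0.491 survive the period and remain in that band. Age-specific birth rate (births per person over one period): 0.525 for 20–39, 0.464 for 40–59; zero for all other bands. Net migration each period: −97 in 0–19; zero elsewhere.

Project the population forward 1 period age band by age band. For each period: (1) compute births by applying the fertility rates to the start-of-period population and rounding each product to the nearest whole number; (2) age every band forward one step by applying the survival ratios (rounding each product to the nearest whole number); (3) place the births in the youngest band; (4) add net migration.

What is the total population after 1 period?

— Period 1 —
Births: 650 × 0.525 = 341 ; 830 × 0.464 = 385 → 726
20–39: 390 × 0.965 = 376
40–59: 650 × 0.956 = 621
60+: 830 × 0.966 + 860 × 0.491 = 802 + 422 = 1224
Net migration: 0–19 − 97 → 629
Population now: 0–19=629, 20–39=376, 40–59=621, 60+=1224
Total after period 1: 629 + 376 + 621 + 1224 = 2850

2850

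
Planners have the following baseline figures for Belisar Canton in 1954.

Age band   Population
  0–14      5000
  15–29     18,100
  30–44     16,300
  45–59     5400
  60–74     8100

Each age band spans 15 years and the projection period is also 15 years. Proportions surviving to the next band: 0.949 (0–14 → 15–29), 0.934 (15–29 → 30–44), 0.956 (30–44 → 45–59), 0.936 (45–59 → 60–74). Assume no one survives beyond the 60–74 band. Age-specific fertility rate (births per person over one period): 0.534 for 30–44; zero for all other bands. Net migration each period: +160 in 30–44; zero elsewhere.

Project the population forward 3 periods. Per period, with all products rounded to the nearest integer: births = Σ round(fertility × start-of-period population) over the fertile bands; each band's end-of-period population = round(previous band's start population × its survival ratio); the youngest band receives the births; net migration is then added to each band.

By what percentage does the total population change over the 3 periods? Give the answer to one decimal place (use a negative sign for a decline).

After projecting period 1:
Births: 16300 * 0.534 = 8704
15–29: 5000 * 0.949 = 4745
30–44: 18100 * 0.934 = 16905
45–59: 16300 * 0.956 = 15583
60–74: 5400 * 0.936 = 5054
Net migration: 30–44 + 160 → 17065
End of period: [8704, 4745, 17065, 15583, 5054]
After projecting period 2:
Births: 17065 * 0.534 = 9113
15–29: 8704 * 0.949 = 8260
30–44: 4745 * 0.934 = 4432
45–59: 17065 * 0.956 = 16314
60–74: 15583 * 0.936 = 14586
Net migration: 30–44 + 160 → 4592
End of period: [9113, 8260, 4592, 16314, 14586]
After projecting period 3:
Births: 4592 * 0.534 = 2452
15–29: 9113 * 0.949 = 8648
30–44: 8260 * 0.934 = 7715
45–59: 4592 * 0.956 = 4390
60–74: 16314 * 0.936 = 15270
Net migration: 30–44 + 160 → 7875
End of period: [2452, 8648, 7875, 4390, 15270]
Total: 52900 → 38635; change = -14265; percentage change = -27.0%

-27.0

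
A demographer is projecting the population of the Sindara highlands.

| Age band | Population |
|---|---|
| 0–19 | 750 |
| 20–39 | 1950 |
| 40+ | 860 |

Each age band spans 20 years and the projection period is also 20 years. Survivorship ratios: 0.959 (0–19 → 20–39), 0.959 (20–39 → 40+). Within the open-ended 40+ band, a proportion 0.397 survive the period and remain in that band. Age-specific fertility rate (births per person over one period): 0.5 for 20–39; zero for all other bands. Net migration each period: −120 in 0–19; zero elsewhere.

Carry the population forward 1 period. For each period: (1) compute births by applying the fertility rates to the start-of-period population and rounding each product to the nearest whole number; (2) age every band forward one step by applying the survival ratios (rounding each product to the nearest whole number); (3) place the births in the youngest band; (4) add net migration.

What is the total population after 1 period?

3785

— Period 1 —
Births: 1950 * 0.5 = 975
20–39: 750 * 0.959 = 719
40+: 1950 * 0.959 + 860 * 0.397 = 1870 + 341 = 2211
Net migration: 0–19 − 120 → 855
End of period: [855, 719, 2211]
Total after period 1: 855 + 719 + 2211 = 3785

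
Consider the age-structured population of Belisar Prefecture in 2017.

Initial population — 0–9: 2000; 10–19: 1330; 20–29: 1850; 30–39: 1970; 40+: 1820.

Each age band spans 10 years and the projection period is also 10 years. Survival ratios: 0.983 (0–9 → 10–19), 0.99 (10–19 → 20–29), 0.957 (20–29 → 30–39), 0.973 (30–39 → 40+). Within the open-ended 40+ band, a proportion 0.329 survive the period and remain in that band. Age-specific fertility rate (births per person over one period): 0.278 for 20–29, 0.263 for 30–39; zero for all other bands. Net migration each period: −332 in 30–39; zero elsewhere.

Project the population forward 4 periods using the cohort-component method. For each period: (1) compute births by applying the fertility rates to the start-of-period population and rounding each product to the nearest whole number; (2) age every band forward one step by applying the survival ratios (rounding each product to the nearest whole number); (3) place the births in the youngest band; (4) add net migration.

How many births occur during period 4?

After projecting period 1:
Births: 1850 * 0.278 = 514  |  1970 * 0.263 = 518 ⇒ total 1032
10–19: 2000 * 0.983 = 1966
20–29: 1330 * 0.99 = 1317
30–39: 1850 * 0.957 = 1770
40+: 1970 * 0.973 + 1820 * 0.329 = 1917 + 599 = 2516
Net migration: 30–39 − 332 → 1438
→ [1032, 1966, 1317, 1438, 2516]
After projecting period 2:
Births: 1317 * 0.278 = 366  |  1438 * 0.263 = 378 ⇒ total 744
10–19: 1032 * 0.983 = 1014
20–29: 1966 * 0.99 = 1946
30–39: 1317 * 0.957 = 1260
40+: 1438 * 0.973 + 2516 * 0.329 = 1399 + 828 = 2227
Net migration: 30–39 − 332 → 928
→ [744, 1014, 1946, 928, 2227]
After projecting period 3:
Births: 1946 * 0.278 = 541  |  928 * 0.263 = 244 ⇒ total 785
10–19: 744 * 0.983 = 731
20–29: 1014 * 0.99 = 1004
30–39: 1946 * 0.957 = 1862
40+: 928 * 0.973 + 2227 * 0.329 = 903 + 733 = 1636
Net migration: 30–39 − 332 → 1530
→ [785, 731, 1004, 1530, 1636]
After projecting period 4:
Births: 1004 * 0.278 = 279  |  1530 * 0.263 = 402 ⇒ total 681
10–19: 785 * 0.983 = 772
20–29: 731 * 0.99 = 724
30–39: 1004 * 0.957 = 961
40+: 1530 * 0.973 + 1636 * 0.329 = 1489 + 538 = 2027
Net migration: 30–39 − 332 → 629
→ [681, 772, 724, 629, 2027]

681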